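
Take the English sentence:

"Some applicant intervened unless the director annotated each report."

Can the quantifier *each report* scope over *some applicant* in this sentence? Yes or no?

No

The DP *each report* is contained in the adjunct clause *unless the director annotated each report*.
Adjunct clauses are scope islands: a quantifier inside an adjunct cannot raise into the matrix clause.
*each report* > *some applicant* would require crossing that boundary, which is illicit.
(Only the surface reading survives: one fixed applicant with respect to all the relevant reports.)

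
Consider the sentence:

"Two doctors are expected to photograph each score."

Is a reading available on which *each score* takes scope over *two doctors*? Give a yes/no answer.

Infinitival complements of raising predicates do not block QR; *each score* and *two doctors* are effectively clausemates.
With no island boundary between them, the object can take inverse scope over the subject via ordinary QR within the clause.
Both orderings are possible: *two doctors* > *each score* and *each score* > *two doctors*.

Yes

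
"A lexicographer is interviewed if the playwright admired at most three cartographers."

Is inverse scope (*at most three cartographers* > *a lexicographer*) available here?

No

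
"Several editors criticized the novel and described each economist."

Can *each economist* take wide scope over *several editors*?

No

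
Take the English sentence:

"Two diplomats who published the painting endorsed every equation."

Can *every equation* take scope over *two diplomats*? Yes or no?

Yes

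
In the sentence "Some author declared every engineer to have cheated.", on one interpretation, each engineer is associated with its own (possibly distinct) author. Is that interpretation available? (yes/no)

Yes

That reading corresponds to *every engineer* > *some author*.
The ECM infinitive is scope-transparent — *every engineer* is free to raise above *some author*.
Since no island is crossed, the inverse ordering is licensed alongside surface scope.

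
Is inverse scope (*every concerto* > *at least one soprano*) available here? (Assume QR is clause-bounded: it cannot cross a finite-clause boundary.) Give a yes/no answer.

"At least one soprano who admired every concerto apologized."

The DP *every concerto* is contained in the relative clause *who admired every concerto*.
Relative clauses are scope islands: a quantifier cannot QR out of a relative clause to take scope in the matrix clause.
*every concerto* > *at least one soprano* would require crossing that boundary, which is illicit.
(Only the surface reading survives: one fixed soprano with respect to all the relevant concertos.)

No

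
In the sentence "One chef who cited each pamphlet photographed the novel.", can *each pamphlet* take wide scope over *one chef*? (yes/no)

No

*each pamphlet* is embedded in the relative clause *who cited each pamphlet*.
Relative clauses are scope islands: a quantifier cannot QR out of a relative clause to take scope in the matrix clause.
*each pamphlet* is confined to the island and cannot take scope over *one chef*.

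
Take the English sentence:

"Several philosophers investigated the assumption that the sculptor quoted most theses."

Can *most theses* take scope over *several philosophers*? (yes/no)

No

The target quantifier *most theses* is part of the complex NP *the assumption that the sculptor quoted most theses*.
The Complex NP Constraint bars QR out of the complement clause of a noun.
The inverse ordering *most theses* > *several philosophers* is therefore underivable.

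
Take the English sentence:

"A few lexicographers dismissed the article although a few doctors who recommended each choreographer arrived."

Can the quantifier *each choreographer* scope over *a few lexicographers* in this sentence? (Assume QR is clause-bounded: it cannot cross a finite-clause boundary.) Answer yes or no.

No

The target quantifier *each choreographer* is part of the relative clause *who recommended each choreographer*, which is itself inside the adjunct *although a few doctors who recommended each choreographer arrived*.
Nested islands: the RC island is itself inside an adjunct island, so wide scope is doubly excluded.
There is no licit LF on which *each choreographer* c-commands *a few lexicographers*.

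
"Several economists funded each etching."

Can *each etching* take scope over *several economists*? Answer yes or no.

*several economists* and *each etching* are co-arguments of the matrix verb, with nothing but a clause-internal boundary between them.
Clause-internal QR can adjoin the lower DP above the subject, yielding the inverse reading.

Yes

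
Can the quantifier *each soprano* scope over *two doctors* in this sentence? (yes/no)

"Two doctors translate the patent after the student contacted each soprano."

No

*each soprano* sits inside the adjunct clause *after the student contacted each soprano*.
Scope out of an adjunct clause is unavailable: QR respects the adjunct-island constraint.
So the wide-scope reading for *each soprano* is blocked.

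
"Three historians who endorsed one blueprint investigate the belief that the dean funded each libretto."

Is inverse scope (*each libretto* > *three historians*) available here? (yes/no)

Structurally, *each libretto* is inside the complex NP *the belief that the dean funded each libretto*.
A that-clause complement to a noun is an island; QR cannot cross the NP boundary.
The inverse ordering *each libretto* > *three historians* is therefore underivable.

No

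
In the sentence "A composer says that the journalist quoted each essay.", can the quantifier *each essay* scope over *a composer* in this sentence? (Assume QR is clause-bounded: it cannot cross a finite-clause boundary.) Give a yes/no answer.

No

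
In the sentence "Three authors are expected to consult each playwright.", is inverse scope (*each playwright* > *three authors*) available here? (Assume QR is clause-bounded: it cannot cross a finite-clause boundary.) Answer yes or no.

The matrix predicate is a raising verb, whose infinitival complement is not a scope island — *each playwright* can QR into the matrix clause.
Nothing blocks QR of the lower DP to a position above the higher one, so inverse scope is available.
The sentence is scopally ambiguous between *three authors* > *each playwright* and *each playwright* > *three authors*.

Yes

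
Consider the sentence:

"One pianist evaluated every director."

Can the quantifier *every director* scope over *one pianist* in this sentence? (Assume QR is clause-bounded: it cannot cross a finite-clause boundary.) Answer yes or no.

Both DPs are arguments of the same predicate; there is no clause or island boundary between them.
Since no island is crossed, the inverse ordering is licensed alongside surface scope.
So *every director* > *one pianist* is among the available readings.

Yes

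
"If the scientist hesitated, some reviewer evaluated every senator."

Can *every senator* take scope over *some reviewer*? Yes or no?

*every senator* is a matrix argument; the adjunct is an island but the target quantifier is outside it.
With no island boundary between them, the object can take inverse scope over the subject via ordinary QR within the clause.

Yes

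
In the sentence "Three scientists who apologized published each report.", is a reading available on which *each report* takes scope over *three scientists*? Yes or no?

Yes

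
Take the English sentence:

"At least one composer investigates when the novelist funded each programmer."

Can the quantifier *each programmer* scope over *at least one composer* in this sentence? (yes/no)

*each programmer* is embedded in the embedded question *when the novelist funded each programmer*.
Embedded questions are wh-islands: a quantifier inside an indirect question cannot QR into the matrix clause.
*each programmer* > *at least one composer* would require crossing that boundary, which is illicit.
(Only the surface reading survives: one fixed composer with respect to all the relevant programmers.)

No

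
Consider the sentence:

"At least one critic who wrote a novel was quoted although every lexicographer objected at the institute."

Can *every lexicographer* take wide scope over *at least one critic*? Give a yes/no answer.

No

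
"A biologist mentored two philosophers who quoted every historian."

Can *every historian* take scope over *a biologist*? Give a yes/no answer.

No

*every historian* is embedded in the relative clause *who quoted every historian* modifying *two philosophers*.
The relative clause forms an island for QR, so the quantifier is confined to the head noun's restrictor.
*every historian* is confined to the island and cannot take scope over *a biologist*.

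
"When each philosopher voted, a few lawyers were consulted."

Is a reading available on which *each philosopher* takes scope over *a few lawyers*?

*each philosopher* is embedded in the adjunct clause *when each philosopher voted*.
The adjunct-island constraint bars QR out of an adverbial clause.
*each philosopher* is confined to the island and cannot take scope over *a few lawyers*.

No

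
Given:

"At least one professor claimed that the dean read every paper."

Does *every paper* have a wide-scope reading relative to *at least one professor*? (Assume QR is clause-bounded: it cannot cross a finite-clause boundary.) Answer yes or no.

Structurally, *every paper* is inside the finite complement clause *that the dean read every paper*.
With QR restricted to its own tensed clause, the embedded quantifier cannot reach a matrix scope position.
So the wide-scope reading for *every paper* is blocked.

No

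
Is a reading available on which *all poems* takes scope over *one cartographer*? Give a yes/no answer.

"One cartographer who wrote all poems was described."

No

*all poems* sits inside the relative clause *who wrote all poems*.
Relative clauses block scope extraction: QR cannot target a position outside the modified NP.
There is no licit LF on which *all poems* c-commands *one cartographer*.
(Only the surface reading survives: one fixed cartographer with respect to all the relevant poems.)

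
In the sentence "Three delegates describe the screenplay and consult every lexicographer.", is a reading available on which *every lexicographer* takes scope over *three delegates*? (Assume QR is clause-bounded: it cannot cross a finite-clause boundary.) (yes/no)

No

The DP *every lexicographer* is contained in one conjunct of the coordinate structure (*consult every lexicographer*).
A quantifier cannot raise out of one conjunct of a coordination across the whole coordinate structure — the CSC applies to QR.
So *every lexicographer* cannot raise to a position above *three delegates*.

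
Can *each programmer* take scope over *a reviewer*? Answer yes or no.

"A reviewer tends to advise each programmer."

Raising constructions are monoclausal for scope purposes; *each programmer* is not separated from *a reviewer* by any island.
Nothing blocks QR of the lower DP to a position above the higher one, so inverse scope is available.

Yes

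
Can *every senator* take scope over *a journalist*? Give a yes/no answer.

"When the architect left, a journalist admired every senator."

Yes

The adjunct island is irrelevant here — *every senator* and *a journalist* are both in the matrix clause.
Since no island is crossed, the inverse ordering is licensed alongside surface scope.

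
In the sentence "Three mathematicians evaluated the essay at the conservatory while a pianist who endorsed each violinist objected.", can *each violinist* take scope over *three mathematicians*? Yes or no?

The target quantifier *each violinist* is part of the relative clause *who endorsed each violinist*, which is itself inside the adjunct *while a pianist who endorsed each violinist objected*.
Two island boundaries intervene — the relative clause and the adjunct. Either alone would block QR.
The inverse ordering *each violinist* > *three mathematicians* is therefore underivable.

No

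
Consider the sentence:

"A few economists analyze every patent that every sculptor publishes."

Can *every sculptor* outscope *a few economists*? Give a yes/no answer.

Structurally, *every sculptor* is inside the relative clause *that every sculptor publishes* modifying *every patent*.
Relative clauses block scope extraction: QR cannot target a position outside the modified NP.
*every sculptor* is confined to the island and cannot take scope over *a few economists*.

No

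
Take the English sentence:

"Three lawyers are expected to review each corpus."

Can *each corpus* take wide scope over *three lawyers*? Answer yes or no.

Yes

Infinitival complements of raising predicates do not block QR; *each corpus* and *three lawyers* are effectively clausemates.
No island intervenes, so both surface and inverse scope are derivable.
Both orderings are possible: *three lawyers* > *each corpus* and *each corpus* > *three lawyers*.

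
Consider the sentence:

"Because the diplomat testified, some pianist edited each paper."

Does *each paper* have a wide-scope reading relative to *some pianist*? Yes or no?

*each paper* is a matrix argument; the adjunct is an island but the target quantifier is outside it.
Clause-internal QR can adjoin the lower DP above the subject, yielding the inverse reading.
The sentence is scopally ambiguous between *some pianist* > *each paper* and *each paper* > *some pianist*.

Yes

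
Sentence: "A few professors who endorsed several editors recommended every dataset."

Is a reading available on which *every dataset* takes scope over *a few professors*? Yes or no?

Yes

*every dataset* sits in the matrix clause, not in the relative clause on *a few professors*.
Ordinary QR to a clause-peripheral position gives the wide-scope LF for the lower DP.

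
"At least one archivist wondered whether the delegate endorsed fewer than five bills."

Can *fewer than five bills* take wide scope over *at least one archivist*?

No

*fewer than five bills* sits inside the embedded question *whether the delegate endorsed fewer than five bills*.
Embedded wh-clauses are opaque for QR, so the quantifier stays inside the question.
*fewer than five bills* > *at least one archivist* would require crossing that boundary, which is illicit.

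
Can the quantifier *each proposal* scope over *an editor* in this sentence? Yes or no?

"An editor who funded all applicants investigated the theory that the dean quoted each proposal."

*each proposal* is embedded in the complex NP *the theory that the dean quoted each proposal*.
Since the clause is the complement of a nominal head, the CNPC blocks scope extraction.
So *each proposal* cannot raise to a position above *an editor*.
(Only the surface reading survives: one fixed editor with respect to all the relevant proposals.)

No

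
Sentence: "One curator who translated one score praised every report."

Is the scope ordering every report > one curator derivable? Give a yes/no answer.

Yes

The RC *who translated one score* is an island, but *every report* is not inside it — it is the matrix object, a clausemate of *one curator*.
QR within a single clause is free, so the lower quantifier may take scope over the higher one.
Both orderings are possible: *one curator* > *every report* and *every report* > *one curator*.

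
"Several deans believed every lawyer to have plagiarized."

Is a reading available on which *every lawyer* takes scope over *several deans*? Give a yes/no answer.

Yes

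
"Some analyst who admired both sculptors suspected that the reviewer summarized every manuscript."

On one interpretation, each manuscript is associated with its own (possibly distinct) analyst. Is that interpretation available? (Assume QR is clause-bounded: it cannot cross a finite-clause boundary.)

The described interpretation is the *every manuscript* > *some analyst* scoping.
*every manuscript* sits inside the finite complement clause *that the reviewer summarized every manuscript*.
With QR restricted to its own tensed clause, the embedded quantifier cannot reach a matrix scope position.
So *every manuscript* cannot raise to a position above *some analyst*.
(Only the surface reading survives: one fixed analyst with respect to all the relevant manuscripts.)

No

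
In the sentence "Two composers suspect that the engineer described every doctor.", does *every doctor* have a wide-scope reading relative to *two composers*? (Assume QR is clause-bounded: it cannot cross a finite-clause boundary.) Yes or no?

No

Structurally, *every doctor* is inside the finite complement clause *that the engineer described every doctor*.
Finite CP is the ceiling for QR here, by assumption.
The inverse ordering *every doctor* > *two composers* is therefore underivable.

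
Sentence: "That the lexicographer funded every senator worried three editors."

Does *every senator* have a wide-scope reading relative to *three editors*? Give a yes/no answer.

No

The DP *every senator* is contained in the sentential subject *that the lexicographer funded every senator*.
Subjects — clausal subjects included — are islands for extraction, and QR is no exception.
*every senator* is confined to the island and cannot take scope over *three editors*.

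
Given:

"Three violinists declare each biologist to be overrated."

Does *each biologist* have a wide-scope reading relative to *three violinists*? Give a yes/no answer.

*each biologist* is an ECM subject; ECM complements are not islands, and the embedded quantifier may take matrix scope.
Clause-internal QR can adjoin the lower DP above the subject, yielding the inverse reading.

Yes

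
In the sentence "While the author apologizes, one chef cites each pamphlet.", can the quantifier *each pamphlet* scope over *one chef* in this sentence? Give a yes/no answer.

Yes

The adjunct island is irrelevant here — *each pamphlet* and *one chef* are both in the matrix clause.
No island intervenes, so both surface and inverse scope are derivable.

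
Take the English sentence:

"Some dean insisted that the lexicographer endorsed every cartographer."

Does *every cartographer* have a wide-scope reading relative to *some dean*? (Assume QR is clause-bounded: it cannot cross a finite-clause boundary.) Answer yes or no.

No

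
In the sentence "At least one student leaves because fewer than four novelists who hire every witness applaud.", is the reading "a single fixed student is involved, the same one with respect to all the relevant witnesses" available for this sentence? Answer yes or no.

Yes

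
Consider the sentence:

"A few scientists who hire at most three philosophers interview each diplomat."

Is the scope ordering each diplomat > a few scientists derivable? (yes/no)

Yes

The relative clause *who hire at most three philosophers* modifies *a few scientists*, but *each diplomat* is not inside that relative clause — it is an argument of the matrix verb.
No island intervenes, so both surface and inverse scope are derivable.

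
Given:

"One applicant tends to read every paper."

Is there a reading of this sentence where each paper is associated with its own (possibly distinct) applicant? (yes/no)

The paraphrase describes the scope ordering *every paper* > *one applicant*.
*every paper* is inside a raising infinitive, which is transparent to QR (no CP barrier), so it behaves as a matrix argument.
QR within a single clause is free, so the lower quantifier may take scope over the higher one.

Yes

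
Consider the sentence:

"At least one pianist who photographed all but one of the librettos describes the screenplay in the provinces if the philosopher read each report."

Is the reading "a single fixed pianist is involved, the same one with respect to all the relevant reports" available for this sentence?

That reading corresponds to *at least one pianist* > *each report*.
That is the surface-scope ordering, which is always one of the available readings — island constraints only ever restrict inverse scope.

Yes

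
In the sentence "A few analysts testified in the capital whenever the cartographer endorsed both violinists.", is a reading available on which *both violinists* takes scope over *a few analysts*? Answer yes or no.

*both violinists* is embedded in the adjunct clause *whenever the cartographer endorsed both violinists*.
The adjunct-island constraint bars QR out of an adverbial clause.
*both violinists* is confined to the island and cannot take scope over *a few analysts*.

No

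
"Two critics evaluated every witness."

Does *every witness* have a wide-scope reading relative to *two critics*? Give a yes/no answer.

Yes

*two critics* and *every witness* are co-arguments of the matrix verb, with nothing but a clause-internal boundary between them.
With no island boundary between them, the object can take inverse scope over the subject via ordinary QR within the clause.
Both orderings are possible: *two critics* > *every witness* and *every witness* > *two critics*.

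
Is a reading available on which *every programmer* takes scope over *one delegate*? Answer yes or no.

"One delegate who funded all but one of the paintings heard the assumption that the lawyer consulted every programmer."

No

*every programmer* is embedded in the complex NP *the assumption that the lawyer consulted every programmer*.
Noun-complement clauses are scope islands (the Complex NP Constraint): a quantifier inside one cannot scope into the matrix.
There is no licit LF on which *every programmer* c-commands *one delegate*.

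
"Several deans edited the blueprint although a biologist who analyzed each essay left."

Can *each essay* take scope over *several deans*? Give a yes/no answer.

No

*each essay* is embedded in the relative clause *who analyzed each essay*, which is itself inside the adjunct *although a biologist who analyzed each essay left*.
The quantifier would have to escape first the RC and then the adjunct — two independent island violations.
Hence only narrow scope for *each essay* (under *several deans*) survives.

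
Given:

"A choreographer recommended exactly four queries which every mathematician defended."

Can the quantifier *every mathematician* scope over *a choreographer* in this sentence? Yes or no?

No

*every mathematician* is embedded in the relative clause *which every mathematician defended* modifying *exactly four queries*.
Quantifiers inside a relative clause are trapped there; the RC boundary blocks QR.
So *every mathematician* cannot raise high enough to outscope *a choreographer*; only the surface ordering *a choreographer* > *every mathematician* is available.
(Only the surface reading survives: one fixed choreographer with respect to all the relevant mathematicians.)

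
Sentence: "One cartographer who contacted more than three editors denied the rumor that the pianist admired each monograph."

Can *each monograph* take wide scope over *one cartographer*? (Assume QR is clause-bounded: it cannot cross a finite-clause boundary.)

No

*each monograph* sits inside the complex NP *the rumor that the pianist admired each monograph*.
The Complex NP Constraint bars QR out of the complement clause of a noun.
So *each monograph* cannot raise high enough to outscope *one cartographer*; only the surface ordering *one cartographer* > *each monograph* is available.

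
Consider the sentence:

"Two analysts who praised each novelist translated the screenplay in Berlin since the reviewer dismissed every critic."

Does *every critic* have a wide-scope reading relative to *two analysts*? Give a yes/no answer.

No

Structurally, *every critic* is inside the adjunct clause *since the reviewer dismissed every critic*.
Adjuncts are opaque for quantifier raising; a quantifier in an adjunct stays inside it.
There is no licit LF on which *every critic* c-commands *two analysts*.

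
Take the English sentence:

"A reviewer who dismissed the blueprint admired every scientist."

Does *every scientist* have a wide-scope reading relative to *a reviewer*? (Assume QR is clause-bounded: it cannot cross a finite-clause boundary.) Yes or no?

Although the sentence contains a relative clause (*who dismissed the blueprint*), *every scientist* is outside it, in the matrix VP.
Clause-internal QR can adjoin the lower DP above the subject, yielding the inverse reading.

Yes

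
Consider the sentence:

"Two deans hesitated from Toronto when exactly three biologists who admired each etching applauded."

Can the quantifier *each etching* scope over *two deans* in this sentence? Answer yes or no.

*each etching* is embedded in the relative clause *who admired each etching*, which is itself inside the adjunct *when exactly three biologists who admired each etching applauded*.
Both the relative clause and the enclosing adjunct are scope islands; QR cannot cross either.
Hence only narrow scope for *each etching* (under *two deans*) survives.

No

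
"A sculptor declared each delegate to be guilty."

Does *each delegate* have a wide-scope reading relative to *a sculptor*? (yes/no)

Yes

This is an ECM construction: *each delegate* is the infinitival subject, Case-marked by the matrix verb, and the infinitive is transparent for QR.
QR within a single clause is free, so the lower quantifier may take scope over the higher one.
Both orderings are possible: *a sculptor* > *each delegate* and *each delegate* > *a sculptor*.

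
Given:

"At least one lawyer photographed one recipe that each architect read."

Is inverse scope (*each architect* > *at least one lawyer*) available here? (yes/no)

*each architect* is embedded in the relative clause *that each architect read* modifying *one recipe*.
Relative clauses block scope extraction: QR cannot target a position outside the modified NP.
*each architect* > *at least one lawyer* would require crossing that boundary, which is illicit.

No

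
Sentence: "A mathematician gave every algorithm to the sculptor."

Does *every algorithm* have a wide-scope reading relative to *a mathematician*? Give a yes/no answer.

Yes

*every algorithm* is the matrix object and *a mathematician* the matrix subject; the two are clausemates.
No island intervenes, so both surface and inverse scope are derivable.
So *every algorithm* > *a mathematician* is among the available readings.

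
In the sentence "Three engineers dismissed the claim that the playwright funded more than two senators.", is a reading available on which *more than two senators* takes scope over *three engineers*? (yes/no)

No

*more than two senators* is embedded in the complex NP *the claim that the playwright funded more than two senators*.
Since the clause is the complement of a nominal head, the CNPC blocks scope extraction.
*more than two senators* > *three engineers* would require crossing that boundary, which is illicit.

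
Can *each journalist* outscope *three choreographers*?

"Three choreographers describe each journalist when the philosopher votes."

Yes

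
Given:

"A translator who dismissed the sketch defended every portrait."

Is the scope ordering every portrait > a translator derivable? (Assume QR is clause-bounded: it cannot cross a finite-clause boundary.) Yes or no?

Yes

The RC *who dismissed the sketch* is an island, but *every portrait* is not inside it — it is the matrix object, a clausemate of *a translator*.
Clause-internal QR can adjoin the lower DP above the subject, yielding the inverse reading.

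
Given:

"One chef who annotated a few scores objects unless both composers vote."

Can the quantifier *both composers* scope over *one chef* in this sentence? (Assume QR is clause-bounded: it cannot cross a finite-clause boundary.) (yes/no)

The DP *both composers* is contained in the adjunct clause *unless both composers vote*.
Adverbial clauses are not L-marked, so they are barriers for QR — the quantifier cannot escape the adjunct.
*both composers* > *one chef* would require crossing that boundary, which is illicit.

No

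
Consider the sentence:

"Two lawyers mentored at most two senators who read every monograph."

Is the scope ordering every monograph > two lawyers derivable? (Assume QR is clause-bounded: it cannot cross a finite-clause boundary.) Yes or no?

Structurally, *every monograph* is inside the relative clause *who read every monograph* modifying *at most two senators*.
Quantifiers inside a relative clause are trapped there; the RC boundary blocks QR.
*every monograph* is confined to the island and cannot take scope over *two lawyers*.

No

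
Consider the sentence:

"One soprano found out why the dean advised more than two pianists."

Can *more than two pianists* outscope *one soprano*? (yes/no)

*more than two pianists* occurs within the embedded question *why the dean advised more than two pianists*.
QR across an interrogative CP boundary is ruled out as a wh-island violation.
*more than two pianists* is confined to the island and cannot take scope over *one soprano*.

No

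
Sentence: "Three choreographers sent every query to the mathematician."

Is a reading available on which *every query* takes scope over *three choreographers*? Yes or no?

Yes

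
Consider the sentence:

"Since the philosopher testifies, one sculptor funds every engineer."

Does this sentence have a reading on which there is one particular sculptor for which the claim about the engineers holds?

Yes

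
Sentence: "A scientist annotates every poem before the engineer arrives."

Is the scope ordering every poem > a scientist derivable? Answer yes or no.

Yes

*every poem* is a matrix argument; the adjunct is an island but the target quantifier is outside it.
Since no island is crossed, the inverse ordering is licensed alongside surface scope.
Both orderings are possible: *a scientist* > *every poem* and *every poem* > *a scientist*.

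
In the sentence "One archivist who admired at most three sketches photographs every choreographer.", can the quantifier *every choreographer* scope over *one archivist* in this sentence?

Yes

*every choreographer* is a matrix argument; only *one archivist* is modified by the relative clause *who admired at most three sketches*, so the RC island is irrelevant to the target quantifier.
No island intervenes, so both surface and inverse scope are derivable.
Both orderings are possible: *one archivist* > *every choreographer* and *every choreographer* > *one archivist*.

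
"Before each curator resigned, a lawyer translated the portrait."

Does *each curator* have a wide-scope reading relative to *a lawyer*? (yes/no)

No

*each curator* sits inside the adjunct clause *before each curator resigned*.
Scope out of an adjunct clause is unavailable: QR respects the adjunct-island constraint.
The ordering *each curator* > *a lawyer* is therefore underivable.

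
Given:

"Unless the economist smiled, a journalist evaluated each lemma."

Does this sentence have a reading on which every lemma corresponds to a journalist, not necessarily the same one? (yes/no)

This is the *each lemma* > *a journalist* reading.
Neither queried DP is inside the adjunct, so the adjunct-island constraint does not apply.
Nothing blocks QR of the lower DP to a position above the higher one, so inverse scope is available.

Yes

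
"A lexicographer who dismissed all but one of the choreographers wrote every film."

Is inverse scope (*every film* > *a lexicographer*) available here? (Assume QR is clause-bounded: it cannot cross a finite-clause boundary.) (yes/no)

Yes

*every film* sits in the matrix clause, not in the relative clause on *a lexicographer*.
Since no island is crossed, the inverse ordering is licensed alongside surface scope.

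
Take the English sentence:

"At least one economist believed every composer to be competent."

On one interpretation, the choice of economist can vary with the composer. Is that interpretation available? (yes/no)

Yes

That reading corresponds to *every composer* > *at least one economist*.
The ECM infinitive is scope-transparent — *every composer* is free to raise above *at least one economist*.
Ordinary QR to a clause-peripheral position gives the wide-scope LF for the lower DP.
Both orderings are possible: *at least one economist* > *every composer* and *every composer* > *at least one economist*.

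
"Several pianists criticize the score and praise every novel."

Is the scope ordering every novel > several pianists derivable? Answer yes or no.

*every novel* sits inside one conjunct of the coordinate structure (*praise every novel*).
Asymmetric QR out of one conjunct violates the Coordinate Structure Constraint.
Hence only narrow scope for *every novel* (under *several pianists*) survives.

No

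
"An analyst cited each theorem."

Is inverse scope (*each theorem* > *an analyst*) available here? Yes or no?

Yes

*each theorem* is the matrix object and *an analyst* the matrix subject; the two are clausemates.
With no island boundary between them, the object can take inverse scope over the subject via ordinary QR within the clause.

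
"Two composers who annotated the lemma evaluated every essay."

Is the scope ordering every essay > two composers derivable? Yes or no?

*every essay* is a matrix argument; only *two composers* is modified by the relative clause *who annotated the lemma*, so the RC island is irrelevant to the target quantifier.
Clause-internal QR can adjoin the lower DP above the subject, yielding the inverse reading.

Yes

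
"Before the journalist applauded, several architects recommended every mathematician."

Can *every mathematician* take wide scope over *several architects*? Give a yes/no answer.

The adjunct island is irrelevant here — *every mathematician* and *several architects* are both in the matrix clause.
No island intervenes, so both surface and inverse scope are derivable.
The sentence is scopally ambiguous between *several architects* > *every mathematician* and *every mathematician* > *several architects*.

Yes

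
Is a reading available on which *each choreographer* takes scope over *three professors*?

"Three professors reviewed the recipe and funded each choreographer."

No

*each choreographer* occurs within one conjunct of the coordinate structure (*funded each choreographer*).
QR out of a conjunct would have to apply non-ATB, which the CSC forbids.
So *each choreographer* cannot raise high enough to outscope *three professors*; only the surface ordering *three professors* > *each choreographer* is available.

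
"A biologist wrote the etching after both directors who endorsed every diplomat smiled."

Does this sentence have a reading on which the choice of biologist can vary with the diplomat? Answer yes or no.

The paraphrase describes the scope ordering *every diplomat* > *a biologist*.
The target quantifier *every diplomat* is part of the relative clause *who endorsed every diplomat*, which is itself inside the adjunct *after both directors who endorsed every diplomat smiled*.
The quantifier would have to escape first the RC and then the adjunct — two independent island violations.
There is no licit LF on which *every diplomat* c-commands *a biologist*.

No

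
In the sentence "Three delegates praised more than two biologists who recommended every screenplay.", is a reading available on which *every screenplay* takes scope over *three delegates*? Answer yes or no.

No

*every screenplay* occurs within the relative clause *who recommended every screenplay* modifying *more than two biologists*.
A relative clause is a scope island — quantifier raising cannot cross its boundary.
So *every screenplay* cannot raise high enough to outscope *three delegates*; only the surface ordering *three delegates* > *every screenplay* is available.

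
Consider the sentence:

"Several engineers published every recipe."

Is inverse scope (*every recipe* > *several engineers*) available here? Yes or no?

*every recipe* and *several engineers* are in the same minimal clause.
No island intervenes, so both surface and inverse scope are derivable.
The sentence is scopally ambiguous between *several engineers* > *every recipe* and *every recipe* > *several engineers*.

Yes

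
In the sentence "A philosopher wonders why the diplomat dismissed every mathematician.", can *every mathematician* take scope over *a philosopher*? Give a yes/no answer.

*every mathematician* is embedded in the embedded question *why the diplomat dismissed every mathematician*.
Embedded questions are wh-islands: a quantifier inside an indirect question cannot QR into the matrix clause.
There is no licit LF on which *every mathematician* c-commands *a philosopher*.
(Only the surface reading survives: one fixed philosopher with respect to all the relevant mathematicians.)

No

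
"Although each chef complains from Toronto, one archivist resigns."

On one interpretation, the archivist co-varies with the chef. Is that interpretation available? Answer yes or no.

No

The paraphrase describes the scope ordering *each chef* > *one archivist*.
The DP *each chef* is contained in the adjunct clause *although each chef complains from Toronto*.
Adjuncts are opaque for quantifier raising; a quantifier in an adjunct stays inside it.
There is no licit LF on which *each chef* c-commands *one archivist*.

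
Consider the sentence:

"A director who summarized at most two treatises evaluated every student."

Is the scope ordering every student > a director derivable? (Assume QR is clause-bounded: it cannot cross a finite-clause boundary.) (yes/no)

Although the sentence contains a relative clause (*who summarized at most two treatises*), *every student* is outside it, in the matrix VP.
No island intervenes, so both surface and inverse scope are derivable.
Both orderings are possible: *a director* > *every student* and *every student* > *a director*.

Yes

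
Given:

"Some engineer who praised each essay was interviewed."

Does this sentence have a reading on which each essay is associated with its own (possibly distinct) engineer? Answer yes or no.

No

The paraphrase describes the scope ordering *each essay* > *some engineer*.
Structurally, *each essay* is inside the relative clause *who praised each essay*.
The relative clause forms an island for QR, so the quantifier is confined to the head noun's restrictor.
The inverse ordering *each essay* > *some engineer* is therefore underivable.
(Only the surface reading survives: one fixed engineer with respect to all the relevant essays.)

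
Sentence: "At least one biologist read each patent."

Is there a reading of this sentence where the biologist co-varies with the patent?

The described interpretation is the *each patent* > *at least one biologist* scoping.
*at least one biologist* and *each patent* are co-arguments of the matrix verb, with nothing but a clause-internal boundary between them.
QR within a single clause is free, so the lower quantifier may take scope over the higher one.

Yes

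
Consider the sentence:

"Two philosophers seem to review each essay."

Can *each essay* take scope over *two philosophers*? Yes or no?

Infinitival complements of raising predicates do not block QR; *each essay* and *two philosophers* are effectively clausemates.
No island intervenes, so both surface and inverse scope are derivable.

Yes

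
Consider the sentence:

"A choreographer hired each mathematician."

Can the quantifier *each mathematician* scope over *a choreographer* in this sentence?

Yes

*a choreographer* and *each mathematician* are co-arguments of the matrix verb, with nothing but a clause-internal boundary between them.
Nothing blocks QR of the lower DP to a position above the higher one, so inverse scope is available.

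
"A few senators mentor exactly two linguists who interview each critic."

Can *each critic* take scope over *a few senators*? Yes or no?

No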